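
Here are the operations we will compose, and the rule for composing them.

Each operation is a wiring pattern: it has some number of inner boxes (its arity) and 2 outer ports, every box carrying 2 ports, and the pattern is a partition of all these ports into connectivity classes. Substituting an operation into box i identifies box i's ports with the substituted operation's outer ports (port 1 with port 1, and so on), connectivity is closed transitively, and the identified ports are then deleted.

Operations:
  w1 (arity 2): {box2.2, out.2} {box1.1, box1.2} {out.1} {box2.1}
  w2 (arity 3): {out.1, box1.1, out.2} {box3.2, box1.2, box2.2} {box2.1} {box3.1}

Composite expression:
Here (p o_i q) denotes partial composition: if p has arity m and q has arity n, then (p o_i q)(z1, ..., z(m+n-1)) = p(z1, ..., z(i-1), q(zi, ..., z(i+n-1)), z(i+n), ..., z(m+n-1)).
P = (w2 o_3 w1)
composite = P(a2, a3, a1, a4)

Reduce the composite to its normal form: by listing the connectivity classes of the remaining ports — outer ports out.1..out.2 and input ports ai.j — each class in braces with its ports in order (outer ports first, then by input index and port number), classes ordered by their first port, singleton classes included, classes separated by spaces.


{out.1, out.2, a2.1} {a1.1, a1.2} {a2.2, a3.2, a4.2} {a3.1} {a4.1}

Treat the ports identified at w2 as solder joints: merge, then drop.
the subtree at w1 composes to {out.1} {out.2, a4.2} {a1.1, a1.2} {a4.1} on (a1, a4); out.j = own outer ports
the subtree at w2 composes to {out.1, out.2, a2.1} {a1.1, a1.2} {a2.2, a3.2, a4.2} {a3.1} {a4.1} on (a2, a3, a1, a4); out.j = own outer ports


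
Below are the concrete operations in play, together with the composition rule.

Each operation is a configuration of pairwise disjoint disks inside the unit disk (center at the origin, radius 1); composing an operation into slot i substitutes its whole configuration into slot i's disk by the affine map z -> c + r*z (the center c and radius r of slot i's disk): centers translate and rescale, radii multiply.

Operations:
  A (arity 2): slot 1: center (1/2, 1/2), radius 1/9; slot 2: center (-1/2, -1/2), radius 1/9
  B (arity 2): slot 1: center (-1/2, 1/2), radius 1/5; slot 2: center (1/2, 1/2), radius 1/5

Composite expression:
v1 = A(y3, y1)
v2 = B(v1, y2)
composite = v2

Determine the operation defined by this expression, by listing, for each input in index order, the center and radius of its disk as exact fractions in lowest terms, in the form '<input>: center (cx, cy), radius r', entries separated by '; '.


y1: center (-3/5, 2/5), radius 1/45; y2: center (1/2, 1/2), radius 1/5; y3: center (-2/5, 3/5), radius 1/45

Affine substitution under B: radii multiply and y-centers shift.
tracing y3 down its 2-map path: center (-2/5, 3/5), radius 1/45
tracing y1 down its 2-map path: center (-3/5, 2/5), radius 1/45
tracing y2 down its 1-map path: center (1/2, 1/2), radius 1/5


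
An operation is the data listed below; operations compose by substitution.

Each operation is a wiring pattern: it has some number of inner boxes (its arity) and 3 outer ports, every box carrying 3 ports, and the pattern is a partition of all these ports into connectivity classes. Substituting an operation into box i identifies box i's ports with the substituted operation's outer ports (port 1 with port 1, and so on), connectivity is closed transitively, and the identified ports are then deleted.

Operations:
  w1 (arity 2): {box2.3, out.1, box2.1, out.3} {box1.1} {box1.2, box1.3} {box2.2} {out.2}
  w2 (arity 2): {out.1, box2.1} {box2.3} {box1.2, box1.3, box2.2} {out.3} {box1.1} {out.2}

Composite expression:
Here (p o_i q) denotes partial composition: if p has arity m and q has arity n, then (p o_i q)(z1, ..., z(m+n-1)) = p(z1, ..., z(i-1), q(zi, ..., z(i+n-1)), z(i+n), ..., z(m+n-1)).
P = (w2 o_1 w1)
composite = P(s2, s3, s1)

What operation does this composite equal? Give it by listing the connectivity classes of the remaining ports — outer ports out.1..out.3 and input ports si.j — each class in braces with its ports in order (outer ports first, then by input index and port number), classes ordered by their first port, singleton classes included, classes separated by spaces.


{out.1, s1.1} {out.2} {out.3} {s1.2, s3.1, s3.3} {s1.3} {s2.1} {s2.2, s2.3} {s3.2}

Two ports join when wires chain via w2-identified ports.
composing w1 on (s2, s3), with out.j its own outer ports: {out.1, out.3, s3.1, s3.3} {out.2} {s2.1} {s2.2, s2.3} {s3.2}
composing w2 on (s2, s3, s1), with out.j its own outer ports: {out.1, s1.1} {out.2} {out.3} {s1.2, s3.1, s3.3} {s1.3} {s2.1} {s2.2, s2.3} {s3.2}


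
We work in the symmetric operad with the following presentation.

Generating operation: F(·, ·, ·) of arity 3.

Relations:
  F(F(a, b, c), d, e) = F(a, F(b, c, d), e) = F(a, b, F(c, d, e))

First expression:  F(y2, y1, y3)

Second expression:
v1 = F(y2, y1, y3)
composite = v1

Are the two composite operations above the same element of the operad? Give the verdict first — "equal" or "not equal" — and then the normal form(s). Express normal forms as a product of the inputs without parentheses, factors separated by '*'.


equal: each reduces to y2 * y1 * y3

Normal form of the first expression: y2 * y1 * y3
Normal form of the second expression: y2 * y1 * y3
The forms coincide; equal.


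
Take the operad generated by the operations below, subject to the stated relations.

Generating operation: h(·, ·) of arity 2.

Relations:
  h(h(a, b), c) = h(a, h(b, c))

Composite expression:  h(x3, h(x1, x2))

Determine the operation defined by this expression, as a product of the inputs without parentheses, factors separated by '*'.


All parenthesizations of h agree; list the x-inputs left to right.
h(x1, x2) flattens to x1 * x2
h(x3, h(x1, x2)) flattens to x3 * x1 * x2

x3 * x1 * x2


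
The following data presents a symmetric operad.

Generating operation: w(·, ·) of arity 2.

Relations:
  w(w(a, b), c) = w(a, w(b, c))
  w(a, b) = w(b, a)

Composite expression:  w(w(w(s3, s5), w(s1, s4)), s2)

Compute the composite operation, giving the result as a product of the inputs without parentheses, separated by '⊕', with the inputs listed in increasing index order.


s1 ⊕ s2 ⊕ s3 ⊕ s4 ⊕ s5

Both nesting and order wash out for w; what remains is which s's occur.
w(s3, s5) spells out as s3 ⊕ s5
w(s1, s4) spells out as s1 ⊕ s4
w(w(s3, s5), w(s1, s4)) spells out as s3 ⊕ s5 ⊕ s1 ⊕ s4
w(w(w(s3, s5), w(s1, s4)), s2) spells out as s3 ⊕ s5 ⊕ s1 ⊕ s4 ⊕ s2
commutativity sorts the factors: s1 ⊕ s2 ⊕ s3 ⊕ s4 ⊕ s5


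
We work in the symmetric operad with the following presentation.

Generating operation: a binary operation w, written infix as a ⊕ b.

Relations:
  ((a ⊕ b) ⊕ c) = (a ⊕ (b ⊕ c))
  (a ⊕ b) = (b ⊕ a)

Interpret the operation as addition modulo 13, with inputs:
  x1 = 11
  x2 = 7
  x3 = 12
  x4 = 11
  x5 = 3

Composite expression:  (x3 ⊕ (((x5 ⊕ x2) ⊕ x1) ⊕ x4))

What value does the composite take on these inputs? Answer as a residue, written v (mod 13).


5 (mod 13)


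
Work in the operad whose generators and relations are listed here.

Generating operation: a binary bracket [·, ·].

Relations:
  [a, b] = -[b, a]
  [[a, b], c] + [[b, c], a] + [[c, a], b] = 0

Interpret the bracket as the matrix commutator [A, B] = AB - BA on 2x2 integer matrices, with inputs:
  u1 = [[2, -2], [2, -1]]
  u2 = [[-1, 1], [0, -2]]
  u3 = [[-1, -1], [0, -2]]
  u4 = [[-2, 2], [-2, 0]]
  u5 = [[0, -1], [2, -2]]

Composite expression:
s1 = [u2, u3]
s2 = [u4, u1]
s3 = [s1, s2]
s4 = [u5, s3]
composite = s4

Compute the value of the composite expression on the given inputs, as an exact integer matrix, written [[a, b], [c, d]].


[[0, 8], [16, 0]]

[u2, u3] = [[0, -2], [0, 0]]
[u4, u1] = [[0, -2], [-2, 0]]
[[u2, u3], [u4, u1]] = [[4, 0], [0, -4]]
[u5, [[u2, u3], [u4, u1]]] = [[0, 8], [16, 0]]


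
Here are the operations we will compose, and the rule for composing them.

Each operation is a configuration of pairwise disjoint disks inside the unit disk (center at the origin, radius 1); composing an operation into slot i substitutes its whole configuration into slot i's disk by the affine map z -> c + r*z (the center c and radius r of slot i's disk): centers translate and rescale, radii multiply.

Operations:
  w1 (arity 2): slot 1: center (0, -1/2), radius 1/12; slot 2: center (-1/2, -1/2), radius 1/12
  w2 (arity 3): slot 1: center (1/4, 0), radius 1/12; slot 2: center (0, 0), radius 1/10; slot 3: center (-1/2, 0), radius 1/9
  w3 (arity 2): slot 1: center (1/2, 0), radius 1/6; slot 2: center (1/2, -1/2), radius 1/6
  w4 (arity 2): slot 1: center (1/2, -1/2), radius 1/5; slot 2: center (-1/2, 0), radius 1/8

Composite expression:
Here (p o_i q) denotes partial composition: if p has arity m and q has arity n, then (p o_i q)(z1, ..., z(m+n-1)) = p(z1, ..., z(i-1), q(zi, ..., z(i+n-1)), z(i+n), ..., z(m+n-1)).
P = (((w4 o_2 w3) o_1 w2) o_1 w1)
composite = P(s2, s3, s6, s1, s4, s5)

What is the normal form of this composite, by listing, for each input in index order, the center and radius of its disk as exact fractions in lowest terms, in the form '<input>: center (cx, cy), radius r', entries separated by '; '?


s1: center (2/5, -1/2), radius 1/45; s2: center (11/20, -61/120), radius 1/720; s3: center (13/24, -61/120), radius 1/720; s4: center (-7/16, 0), radius 1/48; s5: center (-7/16, -1/16), radius 1/48; s6: center (1/2, -1/2), radius 1/50

Nesting under w4 composes maps z -> c + r*z down each s-path.
s2: after 3 affine steps, its disk has center (11/20, -61/120), radius 1/720
s3: after 3 affine steps, its disk has center (13/24, -61/120), radius 1/720
s6: after 2 affine steps, its disk has center (1/2, -1/2), radius 1/50
s1: after 2 affine steps, its disk has center (2/5, -1/2), radius 1/45
s4: after 2 affine steps, its disk has center (-7/16, 0), radius 1/48
s5: after 2 affine steps, its disk has center (-7/16, -1/16), radius 1/48


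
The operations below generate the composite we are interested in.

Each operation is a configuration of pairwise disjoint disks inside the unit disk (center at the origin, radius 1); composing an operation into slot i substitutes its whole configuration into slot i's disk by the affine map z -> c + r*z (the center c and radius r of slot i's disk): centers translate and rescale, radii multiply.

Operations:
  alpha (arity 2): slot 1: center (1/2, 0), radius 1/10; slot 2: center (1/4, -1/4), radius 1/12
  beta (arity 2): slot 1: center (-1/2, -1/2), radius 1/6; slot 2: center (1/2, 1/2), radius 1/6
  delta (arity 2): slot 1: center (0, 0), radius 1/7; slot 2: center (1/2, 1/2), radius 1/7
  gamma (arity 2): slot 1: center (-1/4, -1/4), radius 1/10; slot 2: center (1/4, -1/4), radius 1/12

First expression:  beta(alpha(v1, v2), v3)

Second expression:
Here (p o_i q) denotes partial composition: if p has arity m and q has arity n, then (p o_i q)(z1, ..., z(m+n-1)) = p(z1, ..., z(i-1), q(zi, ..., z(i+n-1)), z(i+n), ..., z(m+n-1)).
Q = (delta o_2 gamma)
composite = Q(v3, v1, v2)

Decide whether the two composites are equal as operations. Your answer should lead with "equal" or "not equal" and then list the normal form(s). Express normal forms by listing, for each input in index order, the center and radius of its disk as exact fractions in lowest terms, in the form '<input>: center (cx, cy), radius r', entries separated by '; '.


Reducing the first expression gives v1: center (-5/12, -1/2), radius 1/60; v2: center (-11/24, -13/24), radius 1/72; v3: center (1/2, 1/2), radius 1/6
Reducing the second expression gives v1: center (13/28, 13/28), radius 1/70; v2: center (15/28, 13/28), radius 1/84; v3: center (0, 0), radius 1/7
Distinct normal forms: not equal.

not equal; first: v1: center (-5/12, -1/2), radius 1/60; v2: center (-11/24, -13/24), radius 1/72; v3: center (1/2, 1/2), radius 1/6; second: v1: center (13/28, 13/28), radius 1/70; v2: center (15/28, 13/28), radius 1/84; v3: center (0, 0), radius 1/7


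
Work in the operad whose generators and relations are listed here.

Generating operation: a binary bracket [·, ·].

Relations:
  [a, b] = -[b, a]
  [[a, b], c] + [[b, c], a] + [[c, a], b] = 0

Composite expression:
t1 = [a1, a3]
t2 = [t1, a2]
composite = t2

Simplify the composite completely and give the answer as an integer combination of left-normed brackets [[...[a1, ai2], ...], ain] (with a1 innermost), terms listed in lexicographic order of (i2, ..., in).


[[a1, a3], a2]

A multilinear Lie element is pinned by a1-initial words (a1 innermost).
Composite bracket: [[a1, a3], a2]
Expanding via [a, b] = ab - ba: 4 signed words (2^2 = 4).
Keep just the words that open with a1:
  a1a3a2 (sign +1) contributes +[[a1, a3], a2]


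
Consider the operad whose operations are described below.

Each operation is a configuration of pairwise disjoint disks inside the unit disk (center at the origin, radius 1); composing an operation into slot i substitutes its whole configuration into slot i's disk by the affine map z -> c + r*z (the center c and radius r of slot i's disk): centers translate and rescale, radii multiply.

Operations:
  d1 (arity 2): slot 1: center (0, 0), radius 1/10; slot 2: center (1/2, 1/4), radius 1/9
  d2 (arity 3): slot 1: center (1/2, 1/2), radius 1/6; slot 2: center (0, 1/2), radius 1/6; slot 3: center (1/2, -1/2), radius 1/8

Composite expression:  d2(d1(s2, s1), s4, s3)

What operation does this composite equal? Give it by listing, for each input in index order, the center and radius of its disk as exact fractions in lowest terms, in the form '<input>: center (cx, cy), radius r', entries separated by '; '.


Below d2, radii multiply path by path; the s-disk centers shift.
for s2, the 2-step affine chain lands on center (1/2, 1/2), radius 1/60
for s1, the 2-step affine chain lands on center (7/12, 13/24), radius 1/54
for s4, the 1-step affine chain lands on center (0, 1/2), radius 1/6
for s3, the 1-step affine chain lands on center (1/2, -1/2), radius 1/8

s1: center (7/12, 13/24), radius 1/54; s2: center (1/2, 1/2), radius 1/60; s3: center (1/2, -1/2), radius 1/8; s4: center (0, 1/2), radius 1/6


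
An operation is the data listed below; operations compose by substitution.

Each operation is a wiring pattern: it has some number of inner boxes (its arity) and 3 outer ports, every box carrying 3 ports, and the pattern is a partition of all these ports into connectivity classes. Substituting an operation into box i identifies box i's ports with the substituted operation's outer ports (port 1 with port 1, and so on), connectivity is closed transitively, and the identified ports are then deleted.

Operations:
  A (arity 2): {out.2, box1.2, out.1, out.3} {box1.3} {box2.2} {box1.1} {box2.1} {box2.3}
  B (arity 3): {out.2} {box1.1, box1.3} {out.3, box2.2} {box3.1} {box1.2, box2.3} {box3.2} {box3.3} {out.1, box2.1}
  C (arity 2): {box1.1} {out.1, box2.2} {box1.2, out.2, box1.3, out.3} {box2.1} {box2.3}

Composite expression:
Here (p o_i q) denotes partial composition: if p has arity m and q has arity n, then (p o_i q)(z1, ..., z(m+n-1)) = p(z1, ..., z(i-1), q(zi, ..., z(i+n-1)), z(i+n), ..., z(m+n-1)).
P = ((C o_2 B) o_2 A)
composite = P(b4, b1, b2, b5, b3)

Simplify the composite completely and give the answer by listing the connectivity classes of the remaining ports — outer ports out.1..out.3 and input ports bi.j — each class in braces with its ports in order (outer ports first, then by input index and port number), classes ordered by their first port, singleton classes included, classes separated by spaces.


{out.1} {out.2, out.3, b4.2, b4.3} {b1.1} {b1.2, b5.3} {b1.3} {b2.1} {b2.2} {b2.3} {b3.1} {b3.2} {b3.3} {b4.1} {b5.1} {b5.2}

Connectivity passes through glued C-boundaries; trace each wire chain.
stage A: inputs (b1, b2), connectivity {out.1, out.2, out.3, b1.2} {b1.1} {b1.3} {b2.1} {b2.2} {b2.3}, out.j its boundary
stage B: inputs (b1, b2, b5, b3), connectivity {out.1, b5.1} {out.2} {out.3, b5.2} {b1.1} {b1.2, b5.3} {b1.3} {b2.1} {b2.2} {b2.3} {b3.1} {b3.2} {b3.3}, out.j its boundary
stage C: inputs (b4, b1, b2, b5, b3), connectivity {out.1} {out.2, out.3, b4.2, b4.3} {b1.1} {b1.2, b5.3} {b1.3} {b2.1} {b2.2} {b2.3} {b3.1} {b3.2} {b3.3} {b4.1} {b5.1} {b5.2}, out.j its boundary


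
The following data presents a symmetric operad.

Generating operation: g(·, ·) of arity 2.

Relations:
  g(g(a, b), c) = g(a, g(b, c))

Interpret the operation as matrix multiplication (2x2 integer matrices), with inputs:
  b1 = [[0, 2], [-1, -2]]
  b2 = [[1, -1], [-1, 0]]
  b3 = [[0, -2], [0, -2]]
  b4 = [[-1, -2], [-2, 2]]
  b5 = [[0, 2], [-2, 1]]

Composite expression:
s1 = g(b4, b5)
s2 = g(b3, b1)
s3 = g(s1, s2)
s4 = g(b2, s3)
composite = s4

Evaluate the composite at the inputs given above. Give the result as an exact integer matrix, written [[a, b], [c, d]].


g(b4, b5) = [[4, -4], [-4, -2]]
g(b3, b1) = [[2, 4], [2, 4]]
g(g(b4, b5), g(b3, b1)) = [[0, 0], [-12, -24]]
g(b2, g(g(b4, b5), g(b3, b1))) = [[12, 24], [0, 0]]

[[12, 24], [0, 0]]


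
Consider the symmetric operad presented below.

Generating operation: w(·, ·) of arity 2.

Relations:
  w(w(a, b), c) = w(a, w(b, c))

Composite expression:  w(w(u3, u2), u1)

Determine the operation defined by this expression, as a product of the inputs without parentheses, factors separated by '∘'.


Every regrouping of w is equal, so read the u-inputs in written order.
w(u3, u2) collapses to u3 ∘ u2
w(w(u3, u2), u1) collapses to u3 ∘ u2 ∘ u1

u3 ∘ u2 ∘ u1


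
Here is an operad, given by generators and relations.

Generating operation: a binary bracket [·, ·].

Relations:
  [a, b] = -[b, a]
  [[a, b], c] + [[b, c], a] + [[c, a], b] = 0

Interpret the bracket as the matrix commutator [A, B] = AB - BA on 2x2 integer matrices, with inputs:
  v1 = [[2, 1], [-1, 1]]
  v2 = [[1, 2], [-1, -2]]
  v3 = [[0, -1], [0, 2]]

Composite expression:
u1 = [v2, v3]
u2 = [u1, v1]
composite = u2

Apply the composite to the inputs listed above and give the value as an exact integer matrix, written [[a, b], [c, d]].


[[-3, -3], [0, 3]]


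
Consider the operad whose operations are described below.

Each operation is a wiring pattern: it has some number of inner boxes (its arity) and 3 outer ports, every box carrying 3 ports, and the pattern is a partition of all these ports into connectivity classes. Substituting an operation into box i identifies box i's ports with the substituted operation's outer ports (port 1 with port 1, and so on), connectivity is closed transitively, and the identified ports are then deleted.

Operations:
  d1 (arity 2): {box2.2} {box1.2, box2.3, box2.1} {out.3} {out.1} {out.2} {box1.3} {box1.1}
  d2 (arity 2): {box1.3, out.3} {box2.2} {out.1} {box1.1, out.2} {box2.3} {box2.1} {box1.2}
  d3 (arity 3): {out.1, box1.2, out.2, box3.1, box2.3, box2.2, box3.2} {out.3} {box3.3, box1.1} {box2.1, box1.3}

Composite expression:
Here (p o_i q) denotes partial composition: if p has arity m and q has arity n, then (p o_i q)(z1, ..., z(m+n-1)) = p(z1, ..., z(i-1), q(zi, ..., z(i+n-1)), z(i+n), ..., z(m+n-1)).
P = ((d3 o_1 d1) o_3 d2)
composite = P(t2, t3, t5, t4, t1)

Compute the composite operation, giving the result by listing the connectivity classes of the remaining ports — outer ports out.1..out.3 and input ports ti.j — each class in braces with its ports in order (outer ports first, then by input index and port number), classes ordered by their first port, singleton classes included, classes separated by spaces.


{out.1, out.2, t1.1, t1.2, t5.1, t5.3} {out.3} {t1.3} {t2.1} {t2.2, t3.1, t3.3} {t2.3} {t3.2} {t4.1} {t4.2} {t4.3} {t5.2}

Reachability decides: close wires over d3-identified ports.
after d1, the pattern on (t2, t3) reads {out.1} {out.2} {out.3} {t2.1} {t2.2, t3.1, t3.3} {t2.3} {t3.2} (out.j = its outer ports)
after d2, the pattern on (t5, t4) reads {out.1} {out.2, t5.1} {out.3, t5.3} {t4.1} {t4.2} {t4.3} {t5.2} (out.j = its outer ports)
after d3, the pattern on (t2, t3, t5, t4, t1) reads {out.1, out.2, t1.1, t1.2, t5.1, t5.3} {out.3} {t1.3} {t2.1} {t2.2, t3.1, t3.3} {t2.3} {t3.2} {t4.1} {t4.2} {t4.3} {t5.2} (out.j = its outer ports)


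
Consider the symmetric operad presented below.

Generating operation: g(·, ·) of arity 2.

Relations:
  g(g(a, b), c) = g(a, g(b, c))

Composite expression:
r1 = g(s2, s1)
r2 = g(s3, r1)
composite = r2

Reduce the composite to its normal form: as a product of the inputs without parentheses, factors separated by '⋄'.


s3 ⋄ s2 ⋄ s1


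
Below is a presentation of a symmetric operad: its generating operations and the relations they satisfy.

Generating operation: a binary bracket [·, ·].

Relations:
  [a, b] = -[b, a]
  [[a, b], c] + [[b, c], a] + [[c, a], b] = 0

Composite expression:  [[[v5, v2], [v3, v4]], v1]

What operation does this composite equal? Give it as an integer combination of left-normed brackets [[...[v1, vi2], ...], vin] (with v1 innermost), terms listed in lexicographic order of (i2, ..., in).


[[[[v1, v2], v5], v3], v4] - [[[[v1, v2], v5], v4], v3] - [[[[v1, v3], v4], v2], v5] + [[[[v1, v3], v4], v5], v2] + [[[[v1, v4], v3], v2], v5] - [[[[v1, v4], v3], v5], v2] - [[[[v1, v5], v2], v3], v4] + [[[[v1, v5], v2], v4], v3]

In the tensor algebra, words opening v1 carry the v1-anchored form.
Composite bracket: [[[v5, v2], [v3, v4]], v1]
Expanding via [a, b] = ab - ba: 16 signed words (2^4 = 16).
Words beginning with v1 determine it all:
  the word v1v2v5v3v4 carries sign +1 and contributes +[[[[v1, v2], v5], v3], v4]
  the word v1v2v5v4v3 carries sign -1 and contributes -[[[[v1, v2], v5], v4], v3]
  the word v1v3v4v2v5 carries sign -1 and contributes -[[[[v1, v3], v4], v2], v5]
  the word v1v3v4v5v2 carries sign +1 and contributes +[[[[v1, v3], v4], v5], v2]
  the word v1v4v3v2v5 carries sign +1 and contributes +[[[[v1, v4], v3], v2], v5]
  the word v1v4v3v5v2 carries sign -1 and contributes -[[[[v1, v4], v3], v5], v2]
  the word v1v5v2v3v4 carries sign -1 and contributes -[[[[v1, v5], v2], v3], v4]
  the word v1v5v2v4v3 carries sign +1 and contributes +[[[[v1, v5], v2], v4], v3]


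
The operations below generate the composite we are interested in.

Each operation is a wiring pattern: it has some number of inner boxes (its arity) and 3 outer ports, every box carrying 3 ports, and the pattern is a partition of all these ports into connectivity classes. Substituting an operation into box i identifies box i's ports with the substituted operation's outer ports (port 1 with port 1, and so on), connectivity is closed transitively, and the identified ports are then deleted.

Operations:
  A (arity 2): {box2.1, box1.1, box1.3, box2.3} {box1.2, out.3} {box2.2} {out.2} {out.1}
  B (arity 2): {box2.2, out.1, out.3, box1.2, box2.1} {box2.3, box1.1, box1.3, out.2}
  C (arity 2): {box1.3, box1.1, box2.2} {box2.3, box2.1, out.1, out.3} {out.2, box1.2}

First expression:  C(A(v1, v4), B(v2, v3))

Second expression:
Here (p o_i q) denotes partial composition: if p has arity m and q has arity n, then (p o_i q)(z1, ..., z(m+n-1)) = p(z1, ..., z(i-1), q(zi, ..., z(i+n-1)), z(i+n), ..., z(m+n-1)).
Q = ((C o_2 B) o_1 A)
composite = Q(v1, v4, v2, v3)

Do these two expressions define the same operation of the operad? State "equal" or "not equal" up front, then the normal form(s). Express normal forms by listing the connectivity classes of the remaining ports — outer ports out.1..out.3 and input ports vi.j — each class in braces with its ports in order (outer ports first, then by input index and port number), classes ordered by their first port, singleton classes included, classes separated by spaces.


Reducing the first expression gives {out.1, out.3, v2.2, v3.1, v3.2} {out.2} {v1.1, v1.3, v4.1, v4.3} {v1.2, v2.1, v2.3, v3.3} {v4.2}
Reducing the second expression gives {out.1, out.3, v2.2, v3.1, v3.2} {out.2} {v1.1, v1.3, v4.1, v4.3} {v1.2, v2.1, v2.3, v3.3} {v4.2}
The forms coincide; equal.

equal — both sides give {out.1, out.3, v2.2, v3.1, v3.2} {out.2} {v1.1, v1.3, v4.1, v4.3} {v1.2, v2.1, v2.3, v3.3} {v4.2}


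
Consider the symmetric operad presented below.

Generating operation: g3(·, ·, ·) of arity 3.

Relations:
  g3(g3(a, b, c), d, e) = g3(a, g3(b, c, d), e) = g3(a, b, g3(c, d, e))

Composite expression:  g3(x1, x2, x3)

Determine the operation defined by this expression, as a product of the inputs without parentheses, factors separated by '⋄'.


x1 ⋄ x2 ⋄ x3

The g3-tree's shape is irrelevant; the x-reading-order decides.
g3(x1, x2, x3) reduces to x1 ⋄ x2 ⋄ x3


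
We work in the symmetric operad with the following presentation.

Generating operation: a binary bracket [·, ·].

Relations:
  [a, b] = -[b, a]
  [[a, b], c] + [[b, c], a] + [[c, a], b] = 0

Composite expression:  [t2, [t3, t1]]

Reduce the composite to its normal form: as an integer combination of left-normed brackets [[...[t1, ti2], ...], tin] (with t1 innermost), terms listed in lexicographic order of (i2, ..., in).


A multilinear Lie element is pinned by t1-initial words (t1 innermost).
Composite bracket: [t2, [t3, t1]]
Full expansion: 4 signed words from ab - ba (2^2 = 4).
Coefficients come from the t1-initial words:
  the word t1t3t2 carries sign +1 and contributes +[[t1, t3], t2]

[[t1, t3], t2]


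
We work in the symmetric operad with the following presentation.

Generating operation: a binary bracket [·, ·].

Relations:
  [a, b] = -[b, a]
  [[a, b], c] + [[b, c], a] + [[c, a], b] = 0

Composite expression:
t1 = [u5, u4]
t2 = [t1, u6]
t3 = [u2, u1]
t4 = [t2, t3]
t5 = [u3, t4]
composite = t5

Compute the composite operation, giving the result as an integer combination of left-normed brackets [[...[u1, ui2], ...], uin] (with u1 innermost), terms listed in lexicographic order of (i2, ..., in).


[[[[[u1, u2], u4], u5], u6], u3] - [[[[[u1, u2], u5], u4], u6], u3] - [[[[[u1, u2], u6], u4], u5], u3] + [[[[[u1, u2], u6], u5], u4], u3]

Left-normed coefficients sit on the u1-initial expansion words.
Composite bracket: [u3, [[[u5, u4], u6], [u2, u1]]]
Expanding via [a, b] = ab - ba: 32 signed words (2^5 = 32).
Words beginning with u1 determine it all:
  sign of u1u2u4u5u6u3 is +1, so it contributes +[[[[[u1, u2], u4], u5], u6], u3]
  sign of u1u2u5u4u6u3 is -1, so it contributes -[[[[[u1, u2], u5], u4], u6], u3]
  sign of u1u2u6u4u5u3 is -1, so it contributes -[[[[[u1, u2], u6], u4], u5], u3]
  sign of u1u2u6u5u4u3 is +1, so it contributes +[[[[[u1, u2], u6], u5], u4], u3]


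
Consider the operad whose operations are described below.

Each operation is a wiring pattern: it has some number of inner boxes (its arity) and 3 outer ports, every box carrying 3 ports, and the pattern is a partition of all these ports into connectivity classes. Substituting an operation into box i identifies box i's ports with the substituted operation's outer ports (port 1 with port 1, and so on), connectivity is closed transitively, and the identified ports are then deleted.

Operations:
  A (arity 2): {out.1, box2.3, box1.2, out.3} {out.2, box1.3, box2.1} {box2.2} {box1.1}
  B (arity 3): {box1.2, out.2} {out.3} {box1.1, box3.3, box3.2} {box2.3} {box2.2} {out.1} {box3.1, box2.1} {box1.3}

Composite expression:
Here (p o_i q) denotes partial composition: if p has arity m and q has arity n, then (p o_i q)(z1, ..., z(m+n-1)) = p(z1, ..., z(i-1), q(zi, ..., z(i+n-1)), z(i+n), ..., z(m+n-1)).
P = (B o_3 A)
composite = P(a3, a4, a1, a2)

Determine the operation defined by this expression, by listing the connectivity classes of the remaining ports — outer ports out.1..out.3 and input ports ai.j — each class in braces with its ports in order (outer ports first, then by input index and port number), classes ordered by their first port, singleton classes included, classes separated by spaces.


Two ports join when wires chain via B-identified ports.
composing A on (a1, a2), with out.j its own outer ports: {out.1, out.3, a1.2, a2.3} {out.2, a1.3, a2.1} {a1.1} {a2.2}
composing B on (a3, a4, a1, a2), with out.j its own outer ports: {out.1} {out.2, a3.2} {out.3} {a1.1} {a1.2, a1.3, a2.1, a2.3, a3.1, a4.1} {a2.2} {a3.3} {a4.2} {a4.3}

{out.1} {out.2, a3.2} {out.3} {a1.1} {a1.2, a1.3, a2.1, a2.3, a3.1, a4.1} {a2.2} {a3.3} {a4.2} {a4.3}


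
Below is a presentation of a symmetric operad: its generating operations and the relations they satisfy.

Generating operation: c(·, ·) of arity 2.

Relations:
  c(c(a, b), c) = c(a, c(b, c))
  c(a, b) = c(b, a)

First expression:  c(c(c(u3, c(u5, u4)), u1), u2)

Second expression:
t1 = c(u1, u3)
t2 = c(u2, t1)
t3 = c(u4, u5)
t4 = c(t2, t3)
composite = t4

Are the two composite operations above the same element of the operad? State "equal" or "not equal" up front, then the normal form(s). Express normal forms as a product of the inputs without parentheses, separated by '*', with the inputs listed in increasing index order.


equal; the common form is u1 * u2 * u3 * u4 * u5


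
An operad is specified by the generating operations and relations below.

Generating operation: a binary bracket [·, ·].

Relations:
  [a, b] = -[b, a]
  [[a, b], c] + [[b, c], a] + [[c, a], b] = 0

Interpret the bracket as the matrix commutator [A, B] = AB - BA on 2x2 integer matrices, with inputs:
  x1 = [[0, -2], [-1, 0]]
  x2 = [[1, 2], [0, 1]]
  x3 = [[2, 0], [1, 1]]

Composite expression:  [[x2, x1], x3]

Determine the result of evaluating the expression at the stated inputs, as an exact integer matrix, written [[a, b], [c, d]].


[[0, 0], [4, 0]]


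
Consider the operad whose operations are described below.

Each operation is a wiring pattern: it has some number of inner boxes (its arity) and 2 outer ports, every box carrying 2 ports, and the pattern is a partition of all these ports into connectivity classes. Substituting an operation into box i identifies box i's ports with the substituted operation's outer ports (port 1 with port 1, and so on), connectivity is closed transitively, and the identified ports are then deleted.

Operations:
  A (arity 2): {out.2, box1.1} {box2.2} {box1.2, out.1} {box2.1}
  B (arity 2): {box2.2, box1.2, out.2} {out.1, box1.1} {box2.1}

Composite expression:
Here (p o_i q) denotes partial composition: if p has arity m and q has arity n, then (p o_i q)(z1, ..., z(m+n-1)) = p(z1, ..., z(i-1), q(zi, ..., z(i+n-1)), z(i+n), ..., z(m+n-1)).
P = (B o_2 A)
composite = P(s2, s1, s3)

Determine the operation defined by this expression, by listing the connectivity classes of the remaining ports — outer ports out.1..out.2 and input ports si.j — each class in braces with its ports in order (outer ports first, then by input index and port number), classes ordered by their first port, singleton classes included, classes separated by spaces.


{out.1, s2.1} {out.2, s1.1, s2.2} {s1.2} {s3.1} {s3.2}

Reachability decides: close wires over B-identified ports.
composing A on (s1, s3), with out.j its own outer ports: {out.1, s1.2} {out.2, s1.1} {s3.1} {s3.2}
composing B on (s2, s1, s3), with out.j its own outer ports: {out.1, s2.1} {out.2, s1.1, s2.2} {s1.2} {s3.1} {s3.2}


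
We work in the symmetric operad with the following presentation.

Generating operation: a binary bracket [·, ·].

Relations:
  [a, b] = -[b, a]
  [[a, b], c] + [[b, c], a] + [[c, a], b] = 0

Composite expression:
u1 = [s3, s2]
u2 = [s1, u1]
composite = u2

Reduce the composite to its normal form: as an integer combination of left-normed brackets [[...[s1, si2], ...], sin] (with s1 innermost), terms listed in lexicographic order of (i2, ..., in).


-[[s1, s2], s3] + [[s1, s3], s2]

Expand each bracket as ab - ba; the s1-initial words give the coefficients.
Composite bracket: [s1, [s3, s2]]
Full expansion: 4 signed words from ab - ba (2^2 = 4).
The s1-initial words carry the normal form:
  the word s1s2s3 carries sign -1 and contributes -[[s1, s2], s3]
  the word s1s3s2 carries sign +1 and contributes +[[s1, s3], s2]


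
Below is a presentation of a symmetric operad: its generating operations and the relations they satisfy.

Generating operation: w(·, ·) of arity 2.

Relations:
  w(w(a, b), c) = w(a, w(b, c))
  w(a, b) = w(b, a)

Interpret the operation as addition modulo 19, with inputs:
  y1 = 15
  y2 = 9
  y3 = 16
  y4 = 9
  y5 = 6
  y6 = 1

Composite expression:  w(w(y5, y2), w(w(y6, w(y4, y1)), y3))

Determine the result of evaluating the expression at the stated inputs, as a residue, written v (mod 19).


w(y5, y2) = 15
w(y4, y1) = 5
w(y6, w(y4, y1)) = 6
w(w(y6, w(y4, y1)), y3) = 3
w(w(y5, y2), w(w(y6, w(y4, y1)), y3)) = 18

18 (mod 19)


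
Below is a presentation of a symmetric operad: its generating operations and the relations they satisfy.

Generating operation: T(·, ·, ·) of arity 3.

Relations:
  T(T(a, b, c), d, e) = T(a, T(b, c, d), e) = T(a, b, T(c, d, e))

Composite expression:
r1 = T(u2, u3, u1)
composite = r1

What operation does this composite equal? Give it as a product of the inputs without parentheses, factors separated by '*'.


Every regrouping of T is equal, so read the u-inputs in written order.
T(u2, u3, u1) reduces to u2 * u3 * u1

u2 * u3 * u1


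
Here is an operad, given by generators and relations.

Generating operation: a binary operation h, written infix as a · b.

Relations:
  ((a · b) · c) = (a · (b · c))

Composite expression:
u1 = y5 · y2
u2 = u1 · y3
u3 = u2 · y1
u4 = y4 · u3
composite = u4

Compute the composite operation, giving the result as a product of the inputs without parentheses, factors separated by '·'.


y4 · y5 · y2 · y3 · y1

All parenthesizations of h agree; list the y-inputs left to right.
(y5 · y2) reduces to y5 · y2
((y5 · y2) · y3) reduces to y5 · y2 · y3
(((y5 · y2) · y3) · y1) reduces to y5 · y2 · y3 · y1
(y4 · (((y5 · y2) · y3) · y1)) reduces to y4 · y5 · y2 · y3 · y1


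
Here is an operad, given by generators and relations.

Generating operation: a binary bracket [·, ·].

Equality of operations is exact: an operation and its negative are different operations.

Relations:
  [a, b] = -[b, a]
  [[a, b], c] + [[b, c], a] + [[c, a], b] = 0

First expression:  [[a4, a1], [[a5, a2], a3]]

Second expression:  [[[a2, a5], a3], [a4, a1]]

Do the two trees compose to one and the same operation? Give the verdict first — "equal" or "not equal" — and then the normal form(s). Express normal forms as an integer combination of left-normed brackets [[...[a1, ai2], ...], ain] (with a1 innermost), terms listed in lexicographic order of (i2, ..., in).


equal: each reduces to [[[[a1, a4], a2], a5], a3] - [[[[a1, a4], a3], a2], a5] + [[[[a1, a4], a3], a5], a2] - [[[[a1, a4], a5], a2], a3]

The first composite normalizes to [[[[a1, a4], a2], a5], a3] - [[[[a1, a4], a3], a2], a5] + [[[[a1, a4], a3], a5], a2] - [[[[a1, a4], a5], a2], a3]
The second composite normalizes to [[[[a1, a4], a2], a5], a3] - [[[[a1, a4], a3], a2], a5] + [[[[a1, a4], a3], a5], a2] - [[[[a1, a4], a5], a2], a3]
The forms coincide; equal.


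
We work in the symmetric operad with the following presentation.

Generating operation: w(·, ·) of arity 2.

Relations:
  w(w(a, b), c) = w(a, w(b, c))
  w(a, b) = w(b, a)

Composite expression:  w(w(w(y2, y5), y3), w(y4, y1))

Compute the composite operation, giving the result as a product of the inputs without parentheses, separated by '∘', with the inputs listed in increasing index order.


Key point: w commutes, so take the y-inputs in any fixed order.
w(y2, y5) linearizes to y2 ∘ y5
w(w(y2, y5), y3) linearizes to y2 ∘ y5 ∘ y3
w(y4, y1) linearizes to y4 ∘ y1
w(w(w(y2, y5), y3), w(y4, y1)) linearizes to y2 ∘ y5 ∘ y3 ∘ y4 ∘ y1
putting the inputs in ascending order: y1 ∘ y2 ∘ y3 ∘ y4 ∘ y5

y1 ∘ y2 ∘ y3 ∘ y4 ∘ y5


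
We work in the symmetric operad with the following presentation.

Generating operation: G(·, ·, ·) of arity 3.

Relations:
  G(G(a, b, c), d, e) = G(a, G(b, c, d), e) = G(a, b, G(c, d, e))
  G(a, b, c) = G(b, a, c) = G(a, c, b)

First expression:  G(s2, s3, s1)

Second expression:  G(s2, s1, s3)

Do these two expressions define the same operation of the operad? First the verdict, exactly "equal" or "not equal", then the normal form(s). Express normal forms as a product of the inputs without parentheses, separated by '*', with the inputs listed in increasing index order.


The first expression reduces to s1 * s2 * s3
The second expression reduces to s1 * s2 * s3
Identical normal forms: equal.

equal — both sides give s1 * s2 * s3


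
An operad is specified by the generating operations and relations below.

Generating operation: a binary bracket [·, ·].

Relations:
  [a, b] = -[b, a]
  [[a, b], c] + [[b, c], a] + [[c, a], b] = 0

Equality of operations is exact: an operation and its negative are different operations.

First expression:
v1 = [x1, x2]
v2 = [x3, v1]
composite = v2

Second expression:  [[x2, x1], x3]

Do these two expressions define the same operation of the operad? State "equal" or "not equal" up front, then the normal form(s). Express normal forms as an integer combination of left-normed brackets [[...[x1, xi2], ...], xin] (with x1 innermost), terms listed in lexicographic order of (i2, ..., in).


equal; both compose to -[[x1, x2], x3]

In normal form, the first expression is -[[x1, x2], x3]
In normal form, the second expression is -[[x1, x2], x3]
Same normal form: equal.


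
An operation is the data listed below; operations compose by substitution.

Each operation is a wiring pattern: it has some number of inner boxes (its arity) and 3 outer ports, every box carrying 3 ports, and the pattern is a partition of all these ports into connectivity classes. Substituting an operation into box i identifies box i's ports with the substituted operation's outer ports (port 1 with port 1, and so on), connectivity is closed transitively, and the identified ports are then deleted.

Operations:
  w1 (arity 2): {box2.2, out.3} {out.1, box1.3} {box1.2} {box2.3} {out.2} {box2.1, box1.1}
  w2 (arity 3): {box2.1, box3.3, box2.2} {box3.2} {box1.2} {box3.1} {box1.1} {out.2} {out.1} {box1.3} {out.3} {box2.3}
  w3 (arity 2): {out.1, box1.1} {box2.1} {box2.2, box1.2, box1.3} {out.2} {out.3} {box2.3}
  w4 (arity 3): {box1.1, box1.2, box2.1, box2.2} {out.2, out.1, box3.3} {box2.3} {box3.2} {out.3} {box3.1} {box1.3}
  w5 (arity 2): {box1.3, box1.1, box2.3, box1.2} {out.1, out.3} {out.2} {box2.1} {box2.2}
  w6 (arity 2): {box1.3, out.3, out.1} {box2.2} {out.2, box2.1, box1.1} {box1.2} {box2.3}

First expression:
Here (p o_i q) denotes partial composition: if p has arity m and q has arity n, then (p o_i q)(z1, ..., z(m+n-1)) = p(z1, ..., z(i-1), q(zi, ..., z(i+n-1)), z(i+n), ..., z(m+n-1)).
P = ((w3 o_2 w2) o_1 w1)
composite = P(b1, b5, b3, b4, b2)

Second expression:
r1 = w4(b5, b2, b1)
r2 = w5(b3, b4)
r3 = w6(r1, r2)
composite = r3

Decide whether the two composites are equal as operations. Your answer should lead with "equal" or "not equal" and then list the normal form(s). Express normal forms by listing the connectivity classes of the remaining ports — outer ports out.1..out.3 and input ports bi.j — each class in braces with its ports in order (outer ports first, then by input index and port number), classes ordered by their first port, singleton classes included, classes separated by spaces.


not equal; first: {out.1, b1.3} {out.2} {out.3} {b1.1, b5.1} {b1.2} {b2.1} {b2.2} {b2.3, b4.1, b4.2} {b3.1} {b3.2} {b3.3} {b4.3} {b5.2} {b5.3}; second: {out.1, out.3} {out.2, b1.3} {b1.1} {b1.2} {b2.1, b2.2, b5.1, b5.2} {b2.3} {b3.1, b3.2, b3.3, b4.3} {b4.1} {b4.2} {b5.3}

The first expression reduces to {out.1, b1.3} {out.2} {out.3} {b1.1, b5.1} {b1.2} {b2.1} {b2.2} {b2.3, b4.1, b4.2} {b3.1} {b3.2} {b3.3} {b4.3} {b5.2} {b5.3}
The second expression reduces to {out.1, out.3} {out.2, b1.3} {b1.1} {b1.2} {b2.1, b2.2, b5.1, b5.2} {b2.3} {b3.1, b3.2, b3.3, b4.3} {b4.1} {b4.2} {b5.3}
Distinct normal forms: not equal.


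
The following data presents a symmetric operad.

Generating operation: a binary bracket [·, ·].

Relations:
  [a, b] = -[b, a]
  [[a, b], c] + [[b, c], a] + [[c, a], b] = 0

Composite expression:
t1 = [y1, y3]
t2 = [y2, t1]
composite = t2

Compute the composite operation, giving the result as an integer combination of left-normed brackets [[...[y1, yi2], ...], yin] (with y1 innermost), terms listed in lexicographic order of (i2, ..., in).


-[[y1, y3], y2]

Skip Jacobi rewriting: expand, keep y1-initial words, read off terms.
Composite bracket: [y2, [y1, y3]]
Expanding via [a, b] = ab - ba: 4 signed words (2^2 = 4).
Only words starting with y1 matter:
  the word y1y3y2 carries sign -1 and contributes -[[y1, y3], y2]
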